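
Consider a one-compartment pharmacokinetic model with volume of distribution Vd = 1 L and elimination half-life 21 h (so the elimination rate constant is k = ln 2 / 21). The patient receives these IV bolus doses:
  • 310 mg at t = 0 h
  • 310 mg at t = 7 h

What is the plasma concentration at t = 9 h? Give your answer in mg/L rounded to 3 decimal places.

520.526 mg/L

k = ln 2 / 21 = 0.03301 per h
Dose 1 (310 mg at t=0 h): 310·exp(−0.03301·9) = 230.329 mg/L
Dose 2 (310 mg at t=7 h): 310·exp(−0.03301·2) = 290.197 mg/L
C(9) = 230.329 + 290.197 = 520.526 mg/L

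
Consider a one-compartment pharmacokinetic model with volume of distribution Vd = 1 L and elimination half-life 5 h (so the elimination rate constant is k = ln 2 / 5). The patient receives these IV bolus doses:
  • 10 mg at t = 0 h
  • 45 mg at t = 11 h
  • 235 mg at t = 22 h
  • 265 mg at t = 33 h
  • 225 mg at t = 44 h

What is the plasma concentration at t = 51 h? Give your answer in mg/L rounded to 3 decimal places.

k = ln 2 / 5 = 0.13863 per h
Dose 1 (10 mg at t=0 h): 10·exp(−0.13863·51) = 0.009 mg/L
Dose 2 (45 mg at t=11 h): 45·exp(−0.13863·40) = 0.176 mg/L
Dose 3 (235 mg at t=22 h): 235·exp(−0.13863·29) = 4.218 mg/L
Dose 4 (265 mg at t=33 h): 265·exp(−0.13863·18) = 21.854 mg/L
Dose 5 (225 mg at t=44 h): 225·exp(−0.13863·7) = 85.259 mg/L
C(51) = 0.009 + 0.176 + 4.218 + 21.854 + 85.259 = 111.516 mg/L

111.516 mg/L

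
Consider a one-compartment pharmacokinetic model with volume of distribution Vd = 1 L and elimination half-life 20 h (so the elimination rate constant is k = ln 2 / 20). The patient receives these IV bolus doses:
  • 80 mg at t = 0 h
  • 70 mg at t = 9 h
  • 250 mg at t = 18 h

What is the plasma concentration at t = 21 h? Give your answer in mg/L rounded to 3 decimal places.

k = ln 2 / 20 = 0.03466 per h
Dose 1 (80 mg at t=0 h): 80·exp(−0.03466·21) = 38.637 mg/L
Dose 2 (70 mg at t=9 h): 70·exp(−0.03466·12) = 46.183 mg/L
Dose 3 (250 mg at t=18 h): 250·exp(−0.03466·3) = 225.313 mg/L
C(21) = 38.637 + 46.183 + 225.313 = 310.133 mg/L

310.133 mg/L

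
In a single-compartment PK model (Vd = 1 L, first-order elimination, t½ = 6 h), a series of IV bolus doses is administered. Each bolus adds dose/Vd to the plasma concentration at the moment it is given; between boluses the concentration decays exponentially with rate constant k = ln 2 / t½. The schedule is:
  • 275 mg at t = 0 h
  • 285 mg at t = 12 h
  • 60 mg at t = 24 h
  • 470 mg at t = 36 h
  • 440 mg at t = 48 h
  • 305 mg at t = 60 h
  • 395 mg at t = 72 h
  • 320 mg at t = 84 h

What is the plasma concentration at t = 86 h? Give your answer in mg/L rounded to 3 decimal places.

k = ln 2 / 6 = 0.11552 per h
Dose 1 (275 mg at t=0 h): 275·exp(−0.11552·86) = 0.013 mg/L
Dose 2 (285 mg at t=12 h): 285·exp(−0.11552·74) = 0.055 mg/L
Dose 3 (60 mg at t=24 h): 60·exp(−0.11552·62) = 0.047 mg/L
Dose 4 (470 mg at t=36 h): 470·exp(−0.11552·50) = 1.457 mg/L
Dose 5 (440 mg at t=48 h): 440·exp(−0.11552·38) = 5.457 mg/L
Dose 6 (305 mg at t=60 h): 305·exp(−0.11552·26) = 15.130 mg/L
Dose 7 (395 mg at t=72 h): 395·exp(−0.11552·14) = 78.378 mg/L
Dose 8 (320 mg at t=84 h): 320·exp(−0.11552·2) = 253.984 mg/L
C(86) = 0.013 + 0.055 + 0.047 + 1.457 + 5.457 + 15.130 + 78.378 + 253.984 = 354.521 mg/L

354.521 mg/L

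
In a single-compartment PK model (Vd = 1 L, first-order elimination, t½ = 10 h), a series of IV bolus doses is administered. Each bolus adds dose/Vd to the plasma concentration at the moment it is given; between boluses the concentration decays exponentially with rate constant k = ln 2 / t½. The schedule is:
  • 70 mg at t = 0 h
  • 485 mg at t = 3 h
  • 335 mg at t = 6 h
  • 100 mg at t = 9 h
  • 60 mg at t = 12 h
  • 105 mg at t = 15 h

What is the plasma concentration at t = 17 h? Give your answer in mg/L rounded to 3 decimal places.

552.878 mg/L

k = ln 2 / 10 = 0.06931 per h
Dose 1 (70 mg at t=0 h): 70·exp(−0.06931·17) = 21.545 mg/L
Dose 2 (485 mg at t=3 h): 485·exp(−0.06931·14) = 183.781 mg/L
Dose 3 (335 mg at t=6 h): 335·exp(−0.06931·11) = 156.283 mg/L
Dose 4 (100 mg at t=9 h): 100·exp(−0.06931·8) = 57.435 mg/L
Dose 5 (60 mg at t=12 h): 60·exp(−0.06931·5) = 42.426 mg/L
Dose 6 (105 mg at t=15 h): 105·exp(−0.06931·2) = 91.408 mg/L
C(17) = 21.545 + 183.781 + 156.283 + 57.435 + 42.426 + 91.408 = 552.878 mg/L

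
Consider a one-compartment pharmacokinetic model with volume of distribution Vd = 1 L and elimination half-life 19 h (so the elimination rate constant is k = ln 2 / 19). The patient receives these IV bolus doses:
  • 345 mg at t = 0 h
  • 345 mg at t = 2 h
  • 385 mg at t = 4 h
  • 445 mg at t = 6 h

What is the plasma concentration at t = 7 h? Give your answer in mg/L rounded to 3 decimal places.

k = ln 2 / 19 = 0.03648 per h
Dose 1 (345 mg at t=0 h): 345·exp(−0.03648·7) = 267.247 mg/L
Dose 2 (345 mg at t=2 h): 345·exp(−0.03648·5) = 287.475 mg/L
Dose 3 (385 mg at t=4 h): 385·exp(−0.03648·3) = 345.088 mg/L
Dose 4 (445 mg at t=6 h): 445·exp(−0.03648·1) = 429.058 mg/L
C(7) = 267.247 + 287.475 + 345.088 + 429.058 = 1328.869 mg/L

1328.869 mg/L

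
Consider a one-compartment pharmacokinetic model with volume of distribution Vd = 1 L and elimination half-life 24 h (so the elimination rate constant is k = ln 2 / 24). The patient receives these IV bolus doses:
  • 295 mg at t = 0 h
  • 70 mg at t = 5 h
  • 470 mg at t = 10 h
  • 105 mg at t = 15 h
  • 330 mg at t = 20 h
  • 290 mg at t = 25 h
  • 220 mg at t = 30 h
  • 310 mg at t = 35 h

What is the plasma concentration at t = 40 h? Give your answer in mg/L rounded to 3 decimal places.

k = ln 2 / 24 = 0.02888 per h
Dose 1 (295 mg at t=0 h): 295·exp(−0.02888·40) = 92.919 mg/L
Dose 2 (70 mg at t=5 h): 70·exp(−0.02888·35) = 25.474 mg/L
Dose 3 (470 mg at t=10 h): 470·exp(−0.02888·30) = 197.611 mg/L
Dose 4 (105 mg at t=15 h): 105·exp(−0.02888·25) = 51.005 mg/L
Dose 5 (330 mg at t=20 h): 330·exp(−0.02888·20) = 185.206 mg/L
Dose 6 (290 mg at t=25 h): 290·exp(−0.02888·15) = 188.042 mg/L
Dose 7 (220 mg at t=30 h): 220·exp(−0.02888·10) = 164.814 mg/L
Dose 8 (310 mg at t=35 h): 310·exp(−0.02888·5) = 268.316 mg/L
C(40) = 92.919 + 25.474 + 197.611 + 51.005 + 185.206 + 188.042 + 164.814 + 268.316 = 1173.387 mg/L

1173.387 mg/L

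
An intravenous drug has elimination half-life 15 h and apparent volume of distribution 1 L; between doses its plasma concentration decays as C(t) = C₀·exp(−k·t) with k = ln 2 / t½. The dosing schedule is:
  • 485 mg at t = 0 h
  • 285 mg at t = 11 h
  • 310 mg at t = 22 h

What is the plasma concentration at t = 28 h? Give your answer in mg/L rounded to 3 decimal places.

497.847 mg/L

k = ln 2 / 15 = 0.04621 per h
Dose 1 (485 mg at t=0 h): 485·exp(−0.04621·28) = 132.990 mg/L
Dose 2 (285 mg at t=11 h): 285·exp(−0.04621·17) = 129.920 mg/L
Dose 3 (310 mg at t=22 h): 310·exp(−0.04621·6) = 234.936 mg/L
C(28) = 132.990 + 129.920 + 234.936 = 497.847 mg/L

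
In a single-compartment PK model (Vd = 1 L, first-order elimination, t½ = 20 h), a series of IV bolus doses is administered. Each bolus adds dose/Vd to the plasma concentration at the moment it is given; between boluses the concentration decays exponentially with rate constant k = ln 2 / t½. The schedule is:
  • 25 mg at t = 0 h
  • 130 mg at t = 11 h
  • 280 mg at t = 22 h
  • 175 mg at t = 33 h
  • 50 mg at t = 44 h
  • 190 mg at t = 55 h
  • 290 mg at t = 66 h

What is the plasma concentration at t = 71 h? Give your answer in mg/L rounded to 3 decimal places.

489.118 mg/L

k = ln 2 / 20 = 0.03466 per h
Dose 1 (25 mg at t=0 h): 25·exp(−0.03466·71) = 2.134 mg/L
Dose 2 (130 mg at t=11 h): 130·exp(−0.03466·60) = 16.250 mg/L
Dose 3 (280 mg at t=22 h): 280·exp(−0.03466·49) = 51.243 mg/L
Dose 4 (175 mg at t=33 h): 175·exp(−0.03466·38) = 46.890 mg/L
Dose 5 (50 mg at t=44 h): 50·exp(−0.03466·27) = 19.615 mg/L
Dose 6 (190 mg at t=55 h): 190·exp(−0.03466·16) = 109.126 mg/L
Dose 7 (290 mg at t=66 h): 290·exp(−0.03466·5) = 243.860 mg/L
C(71) = 2.134 + 16.250 + 51.243 + 46.890 + 19.615 + 109.126 + 243.860 = 489.118 mg/L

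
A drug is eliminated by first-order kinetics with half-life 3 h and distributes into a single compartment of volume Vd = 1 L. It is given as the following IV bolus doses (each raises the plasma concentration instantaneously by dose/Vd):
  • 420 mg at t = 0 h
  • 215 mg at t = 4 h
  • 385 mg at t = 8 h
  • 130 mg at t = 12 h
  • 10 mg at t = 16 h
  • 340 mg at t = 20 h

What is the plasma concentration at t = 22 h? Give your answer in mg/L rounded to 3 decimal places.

k = ln 2 / 3 = 0.23105 per h
Dose 1 (420 mg at t=0 h): 420·exp(−0.23105·22) = 2.604 mg/L
Dose 2 (215 mg at t=4 h): 215·exp(−0.23105·18) = 3.359 mg/L
Dose 3 (385 mg at t=8 h): 385·exp(−0.23105·14) = 15.158 mg/L
Dose 4 (130 mg at t=12 h): 130·exp(−0.23105·10) = 12.898 mg/L
Dose 5 (10 mg at t=16 h): 10·exp(−0.23105·6) = 2.500 mg/L
Dose 6 (340 mg at t=20 h): 340·exp(−0.23105·2) = 214.187 mg/L
C(22) = 2.604 + 3.359 + 15.158 + 12.898 + 2.500 + 214.187 = 250.706 mg/L

250.706 mg/L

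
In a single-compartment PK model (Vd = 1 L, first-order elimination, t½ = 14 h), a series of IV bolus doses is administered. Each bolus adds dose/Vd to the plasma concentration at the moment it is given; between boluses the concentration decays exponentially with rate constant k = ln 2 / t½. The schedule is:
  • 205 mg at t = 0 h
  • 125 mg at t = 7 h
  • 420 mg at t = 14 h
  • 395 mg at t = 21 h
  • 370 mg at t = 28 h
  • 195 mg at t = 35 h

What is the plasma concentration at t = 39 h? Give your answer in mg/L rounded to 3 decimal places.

713.783 mg/L

k = ln 2 / 14 = 0.04951 per h
Dose 1 (205 mg at t=0 h): 205·exp(−0.04951·39) = 29.728 mg/L
Dose 2 (125 mg at t=7 h): 125·exp(−0.04951·32) = 25.635 mg/L
Dose 3 (420 mg at t=14 h): 420·exp(−0.04951·25) = 121.814 mg/L
Dose 4 (395 mg at t=21 h): 395·exp(−0.04951·18) = 162.016 mg/L
Dose 5 (370 mg at t=28 h): 370·exp(−0.04951·11) = 214.624 mg/L
Dose 6 (195 mg at t=35 h): 195·exp(−0.04951·4) = 159.965 mg/L
C(39) = 29.728 + 25.635 + 121.814 + 162.016 + 214.624 + 159.965 = 713.783 mg/L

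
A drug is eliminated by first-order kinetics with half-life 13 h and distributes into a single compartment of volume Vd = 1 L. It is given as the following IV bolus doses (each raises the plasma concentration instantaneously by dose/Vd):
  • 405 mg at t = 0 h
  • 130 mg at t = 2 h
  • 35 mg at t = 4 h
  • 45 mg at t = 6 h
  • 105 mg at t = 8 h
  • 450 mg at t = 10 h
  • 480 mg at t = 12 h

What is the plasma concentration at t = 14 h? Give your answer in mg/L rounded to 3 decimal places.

1181.726 mg/L

k = ln 2 / 13 = 0.05332 per h
Dose 1 (405 mg at t=0 h): 405·exp(−0.05332·14) = 191.986 mg/L
Dose 2 (130 mg at t=2 h): 130·exp(−0.05332·12) = 68.560 mg/L
Dose 3 (35 mg at t=4 h): 35·exp(−0.05332·10) = 20.536 mg/L
Dose 4 (45 mg at t=6 h): 45·exp(−0.05332·8) = 29.374 mg/L
Dose 5 (105 mg at t=8 h): 105·exp(−0.05332·6) = 76.252 mg/L
Dose 6 (450 mg at t=10 h): 450·exp(−0.05332·4) = 363.570 mg/L
Dose 7 (480 mg at t=12 h): 480·exp(−0.05332·2) = 431.448 mg/L
C(14) = 191.986 + 68.560 + 20.536 + 29.374 + 76.252 + 363.570 + 431.448 = 1181.726 mg/L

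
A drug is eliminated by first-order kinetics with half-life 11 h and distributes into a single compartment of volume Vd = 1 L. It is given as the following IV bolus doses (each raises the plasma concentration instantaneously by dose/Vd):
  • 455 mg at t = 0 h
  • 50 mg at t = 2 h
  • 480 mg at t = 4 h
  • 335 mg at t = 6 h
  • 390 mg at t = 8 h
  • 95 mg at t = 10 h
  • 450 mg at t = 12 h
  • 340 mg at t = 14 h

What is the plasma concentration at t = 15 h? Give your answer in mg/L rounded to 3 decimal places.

1640.801 mg/L

k = ln 2 / 11 = 0.06301 per h
Dose 1 (455 mg at t=0 h): 455·exp(−0.06301·15) = 176.814 mg/L
Dose 2 (50 mg at t=2 h): 50·exp(−0.06301·13) = 22.040 mg/L
Dose 3 (480 mg at t=4 h): 480·exp(−0.06301·11) = 240.000 mg/L
Dose 4 (335 mg at t=6 h): 335·exp(−0.06301·9) = 189.997 mg/L
Dose 5 (390 mg at t=8 h): 390·exp(−0.06301·7) = 250.900 mg/L
Dose 6 (95 mg at t=10 h): 95·exp(−0.06301·5) = 69.325 mg/L
Dose 7 (450 mg at t=12 h): 450·exp(−0.06301·3) = 372.489 mg/L
Dose 8 (340 mg at t=14 h): 340·exp(−0.06301·1) = 319.237 mg/L
C(15) = 176.814 + 22.040 + 240.000 + 189.997 + 250.900 + 69.325 + 372.489 + 319.237 = 1640.801 mg/L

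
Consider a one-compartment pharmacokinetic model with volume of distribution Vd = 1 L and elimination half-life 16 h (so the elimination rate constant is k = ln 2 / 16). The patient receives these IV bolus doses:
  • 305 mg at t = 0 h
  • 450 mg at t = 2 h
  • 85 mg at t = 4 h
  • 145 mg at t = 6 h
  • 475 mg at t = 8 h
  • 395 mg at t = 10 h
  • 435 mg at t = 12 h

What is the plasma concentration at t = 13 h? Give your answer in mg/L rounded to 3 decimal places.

1763.618 mg/L

k = ln 2 / 16 = 0.04332 per h
Dose 1 (305 mg at t=0 h): 305·exp(−0.04332·13) = 173.665 mg/L
Dose 2 (450 mg at t=2 h): 450·exp(−0.04332·11) = 279.418 mg/L
Dose 3 (85 mg at t=4 h): 85·exp(−0.04332·9) = 57.556 mg/L
Dose 4 (145 mg at t=6 h): 145·exp(−0.04332·7) = 107.070 mg/L
Dose 5 (475 mg at t=8 h): 475·exp(−0.04332·5) = 382.491 mg/L
Dose 6 (395 mg at t=10 h): 395·exp(−0.04332·3) = 346.860 mg/L
Dose 7 (435 mg at t=12 h): 435·exp(−0.04332·1) = 416.557 mg/L
C(13) = 173.665 + 279.418 + 57.556 + 107.070 + 382.491 + 346.860 + 416.557 = 1763.618 mg/L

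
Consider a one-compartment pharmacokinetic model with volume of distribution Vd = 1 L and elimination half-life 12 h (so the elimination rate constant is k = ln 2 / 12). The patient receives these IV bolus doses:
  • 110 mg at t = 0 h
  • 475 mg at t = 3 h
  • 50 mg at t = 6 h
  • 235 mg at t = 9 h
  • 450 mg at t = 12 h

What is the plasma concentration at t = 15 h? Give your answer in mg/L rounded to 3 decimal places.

858.053 mg/L

k = ln 2 / 12 = 0.05776 per h
Dose 1 (110 mg at t=0 h): 110·exp(−0.05776·15) = 46.249 mg/L
Dose 2 (475 mg at t=3 h): 475·exp(−0.05776·12) = 237.500 mg/L
Dose 3 (50 mg at t=6 h): 50·exp(−0.05776·9) = 29.730 mg/L
Dose 4 (235 mg at t=9 h): 235·exp(−0.05776·6) = 166.170 mg/L
Dose 5 (450 mg at t=12 h): 450·exp(−0.05776·3) = 378.403 mg/L
C(15) = 46.249 + 237.500 + 29.730 + 166.170 + 378.403 = 858.053 mg/L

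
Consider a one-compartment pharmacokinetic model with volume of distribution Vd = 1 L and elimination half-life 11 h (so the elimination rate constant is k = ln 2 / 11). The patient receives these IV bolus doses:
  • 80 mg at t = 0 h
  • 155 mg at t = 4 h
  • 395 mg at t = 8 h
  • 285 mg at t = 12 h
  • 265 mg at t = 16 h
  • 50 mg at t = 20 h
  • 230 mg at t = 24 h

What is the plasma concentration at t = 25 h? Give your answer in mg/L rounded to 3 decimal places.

721.512 mg/L

k = ln 2 / 11 = 0.06301 per h
Dose 1 (80 mg at t=0 h): 80·exp(−0.06301·25) = 16.555 mg/L
Dose 2 (155 mg at t=4 h): 155·exp(−0.06301·21) = 41.270 mg/L
Dose 3 (395 mg at t=8 h): 395·exp(−0.06301·17) = 135.322 mg/L
Dose 4 (285 mg at t=12 h): 285·exp(−0.06301·13) = 125.627 mg/L
Dose 5 (265 mg at t=16 h): 265·exp(−0.06301·9) = 150.296 mg/L
Dose 6 (50 mg at t=20 h): 50·exp(−0.06301·5) = 36.487 mg/L
Dose 7 (230 mg at t=24 h): 230·exp(−0.06301·1) = 215.954 mg/L
C(25) = 16.555 + 41.270 + 135.322 + 125.627 + 150.296 + 36.487 + 215.954 = 721.512 mg/L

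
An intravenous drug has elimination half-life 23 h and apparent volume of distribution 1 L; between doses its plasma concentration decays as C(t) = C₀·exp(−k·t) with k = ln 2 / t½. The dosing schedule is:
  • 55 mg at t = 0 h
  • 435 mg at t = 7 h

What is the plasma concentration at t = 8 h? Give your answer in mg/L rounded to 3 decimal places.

465.303 mg/L

k = ln 2 / 23 = 0.03014 per h
Dose 1 (55 mg at t=0 h): 55·exp(−0.03014·8) = 43.217 mg/L
Dose 2 (435 mg at t=7 h): 435·exp(−0.03014·1) = 422.086 mg/L
C(8) = 43.217 + 422.086 = 465.303 mg/L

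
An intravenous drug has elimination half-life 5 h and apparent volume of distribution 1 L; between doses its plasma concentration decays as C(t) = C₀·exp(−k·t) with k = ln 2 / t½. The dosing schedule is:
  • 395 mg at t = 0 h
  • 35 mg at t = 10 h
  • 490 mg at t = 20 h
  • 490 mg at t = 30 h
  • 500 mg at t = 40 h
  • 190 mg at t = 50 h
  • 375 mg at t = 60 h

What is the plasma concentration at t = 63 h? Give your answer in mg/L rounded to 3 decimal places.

k = ln 2 / 5 = 0.13863 per h
Dose 1 (395 mg at t=0 h): 395·exp(−0.13863·63) = 0.064 mg/L
Dose 2 (35 mg at t=10 h): 35·exp(−0.13863·53) = 0.023 mg/L
Dose 3 (490 mg at t=20 h): 490·exp(−0.13863·43) = 1.263 mg/L
Dose 4 (490 mg at t=30 h): 490·exp(−0.13863·33) = 5.051 mg/L
Dose 5 (500 mg at t=40 h): 500·exp(−0.13863·23) = 20.617 mg/L
Dose 6 (190 mg at t=50 h): 190·exp(−0.13863·13) = 31.338 mg/L
Dose 7 (375 mg at t=60 h): 375·exp(−0.13863·3) = 247.408 mg/L
C(63) = 0.064 + 0.023 + 1.263 + 5.051 + 20.617 + 31.338 + 247.408 = 305.764 mg/L

305.764 mg/L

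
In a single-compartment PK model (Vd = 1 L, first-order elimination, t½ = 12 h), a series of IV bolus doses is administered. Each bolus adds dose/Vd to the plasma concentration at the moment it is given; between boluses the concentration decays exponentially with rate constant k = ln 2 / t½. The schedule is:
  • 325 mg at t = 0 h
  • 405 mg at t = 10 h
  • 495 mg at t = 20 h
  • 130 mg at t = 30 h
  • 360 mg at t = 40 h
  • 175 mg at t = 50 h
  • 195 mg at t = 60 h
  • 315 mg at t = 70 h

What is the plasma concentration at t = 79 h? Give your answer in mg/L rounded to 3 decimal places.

357.962 mg/L

k = ln 2 / 12 = 0.05776 per h
Dose 1 (325 mg at t=0 h): 325·exp(−0.05776·79) = 3.389 mg/L
Dose 2 (405 mg at t=10 h): 405·exp(−0.05776·69) = 7.525 mg/L
Dose 3 (495 mg at t=20 h): 495·exp(−0.05776·59) = 16.389 mg/L
Dose 4 (130 mg at t=30 h): 130·exp(−0.05776·49) = 7.669 mg/L
Dose 5 (360 mg at t=40 h): 360·exp(−0.05776·39) = 37.840 mg/L
Dose 6 (175 mg at t=50 h): 175·exp(−0.05776·29) = 32.775 mg/L
Dose 7 (195 mg at t=60 h): 195·exp(−0.05776·19) = 65.073 mg/L
Dose 8 (315 mg at t=70 h): 315·exp(−0.05776·9) = 187.300 mg/L
C(79) = 3.389 + 7.525 + 16.389 + 7.669 + 37.840 + 32.775 + 65.073 + 187.300 = 357.962 mg/L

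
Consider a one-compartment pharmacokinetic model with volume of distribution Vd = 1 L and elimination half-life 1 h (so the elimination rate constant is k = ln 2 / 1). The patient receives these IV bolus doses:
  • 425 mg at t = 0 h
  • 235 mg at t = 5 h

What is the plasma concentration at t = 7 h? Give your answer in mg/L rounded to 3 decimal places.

k = ln 2 / 1 = 0.69315 per h
Dose 1 (425 mg at t=0 h): 425·exp(−0.69315·7) = 3.320 mg/L
Dose 2 (235 mg at t=5 h): 235·exp(−0.69315·2) = 58.750 mg/L
C(7) = 3.320 + 58.750 = 62.070 mg/L

62.070 mg/L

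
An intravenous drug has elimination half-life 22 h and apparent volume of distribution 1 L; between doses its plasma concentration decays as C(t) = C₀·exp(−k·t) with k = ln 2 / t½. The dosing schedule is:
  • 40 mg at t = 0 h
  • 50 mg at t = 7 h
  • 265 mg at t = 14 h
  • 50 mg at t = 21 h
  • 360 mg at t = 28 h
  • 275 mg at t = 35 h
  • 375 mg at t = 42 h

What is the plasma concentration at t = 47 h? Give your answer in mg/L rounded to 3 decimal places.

k = ln 2 / 22 = 0.03151 per h
Dose 1 (40 mg at t=0 h): 40·exp(−0.03151·47) = 9.098 mg/L
Dose 2 (50 mg at t=7 h): 50·exp(−0.03151·40) = 14.179 mg/L
Dose 3 (265 mg at t=14 h): 265·exp(−0.03151·33) = 93.692 mg/L
Dose 4 (50 mg at t=21 h): 50·exp(−0.03151·26) = 22.040 mg/L
Dose 5 (360 mg at t=28 h): 360·exp(−0.03151·19) = 197.844 mg/L
Dose 6 (275 mg at t=35 h): 275·exp(−0.03151·12) = 188.423 mg/L
Dose 7 (375 mg at t=42 h): 375·exp(−0.03151·5) = 320.343 mg/L
C(47) = 9.098 + 14.179 + 93.692 + 22.040 + 197.844 + 188.423 + 320.343 = 845.618 mg/L

845.618 mg/L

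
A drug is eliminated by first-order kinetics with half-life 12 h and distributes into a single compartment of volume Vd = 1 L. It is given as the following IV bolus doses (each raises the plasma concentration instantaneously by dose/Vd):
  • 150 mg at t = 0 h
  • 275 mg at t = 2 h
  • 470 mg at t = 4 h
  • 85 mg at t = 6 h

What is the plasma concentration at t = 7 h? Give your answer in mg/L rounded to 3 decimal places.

781.581 mg/L

k = ln 2 / 12 = 0.05776 per h
Dose 1 (150 mg at t=0 h): 150·exp(−0.05776·7) = 100.113 mg/L
Dose 2 (275 mg at t=2 h): 275·exp(−0.05776·5) = 206.017 mg/L
Dose 3 (470 mg at t=4 h): 470·exp(−0.05776·3) = 395.221 mg/L
Dose 4 (85 mg at t=6 h): 85·exp(−0.05776·1) = 80.229 mg/L
C(7) = 100.113 + 206.017 + 395.221 + 80.229 = 781.581 mg/L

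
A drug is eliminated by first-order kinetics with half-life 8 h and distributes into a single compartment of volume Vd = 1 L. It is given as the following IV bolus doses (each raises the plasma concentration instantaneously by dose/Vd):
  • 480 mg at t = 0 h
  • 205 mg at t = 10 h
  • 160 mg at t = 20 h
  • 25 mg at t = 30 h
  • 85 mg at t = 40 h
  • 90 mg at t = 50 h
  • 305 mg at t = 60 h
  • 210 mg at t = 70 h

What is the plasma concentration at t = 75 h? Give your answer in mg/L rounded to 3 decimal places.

k = ln 2 / 8 = 0.08664 per h
Dose 1 (480 mg at t=0 h): 480·exp(−0.08664·75) = 0.723 mg/L
Dose 2 (205 mg at t=10 h): 205·exp(−0.08664·65) = 0.734 mg/L
Dose 3 (160 mg at t=20 h): 160·exp(−0.08664·55) = 1.363 mg/L
Dose 4 (25 mg at t=30 h): 25·exp(−0.08664·45) = 0.507 mg/L
Dose 5 (85 mg at t=40 h): 85·exp(−0.08664·35) = 4.096 mg/L
Dose 6 (90 mg at t=50 h): 90·exp(−0.08664·25) = 10.316 mg/L
Dose 7 (305 mg at t=60 h): 305·exp(−0.08664·15) = 83.151 mg/L
Dose 8 (210 mg at t=70 h): 210·exp(−0.08664·5) = 136.168 mg/L
C(75) = 0.723 + 0.734 + 1.363 + 0.507 + 4.096 + 10.316 + 83.151 + 136.168 = 237.059 mg/L

237.059 mg/L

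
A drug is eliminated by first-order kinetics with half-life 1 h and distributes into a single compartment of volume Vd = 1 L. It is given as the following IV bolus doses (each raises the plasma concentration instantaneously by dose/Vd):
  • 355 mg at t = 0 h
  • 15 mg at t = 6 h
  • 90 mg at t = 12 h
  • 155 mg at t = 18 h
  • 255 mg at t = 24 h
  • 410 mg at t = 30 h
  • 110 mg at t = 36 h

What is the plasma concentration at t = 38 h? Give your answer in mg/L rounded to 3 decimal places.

29.117 mg/L

k = ln 2 / 1 = 0.69315 per h
Dose 1 (355 mg at t=0 h): 355·exp(−0.69315·38) = 0.000 mg/L
Dose 2 (15 mg at t=6 h): 15·exp(−0.69315·32) = 0.000 mg/L
Dose 3 (90 mg at t=12 h): 90·exp(−0.69315·26) = 0.000 mg/L
Dose 4 (155 mg at t=18 h): 155·exp(−0.69315·20) = 0.000 mg/L
Dose 5 (255 mg at t=24 h): 255·exp(−0.69315·14) = 0.016 mg/L
Dose 6 (410 mg at t=30 h): 410·exp(−0.69315·8) = 1.602 mg/L
Dose 7 (110 mg at t=36 h): 110·exp(−0.69315·2) = 27.500 mg/L
C(38) = 0.000 + 0.000 + 0.000 + 0.000 + 0.016 + 1.602 + 27.500 = 29.117 mg/L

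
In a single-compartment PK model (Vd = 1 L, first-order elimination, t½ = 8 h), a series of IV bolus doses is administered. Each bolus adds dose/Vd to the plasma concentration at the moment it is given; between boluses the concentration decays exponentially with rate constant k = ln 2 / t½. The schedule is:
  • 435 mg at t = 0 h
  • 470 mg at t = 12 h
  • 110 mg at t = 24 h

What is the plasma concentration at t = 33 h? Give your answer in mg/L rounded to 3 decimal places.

151.556 mg/L

k = ln 2 / 8 = 0.08664 per h
Dose 1 (435 mg at t=0 h): 435·exp(−0.08664·33) = 24.931 mg/L
Dose 2 (470 mg at t=12 h): 470·exp(−0.08664·21) = 76.189 mg/L
Dose 3 (110 mg at t=24 h): 110·exp(−0.08664·9) = 50.435 mg/L
C(33) = 24.931 + 76.189 + 50.435 = 151.556 mg/L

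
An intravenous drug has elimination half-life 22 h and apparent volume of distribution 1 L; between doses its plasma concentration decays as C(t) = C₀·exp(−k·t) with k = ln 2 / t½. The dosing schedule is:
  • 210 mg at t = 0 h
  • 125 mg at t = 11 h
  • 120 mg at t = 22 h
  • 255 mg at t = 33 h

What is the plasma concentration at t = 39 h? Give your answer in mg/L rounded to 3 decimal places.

394.506 mg/L

k = ln 2 / 22 = 0.03151 per h
Dose 1 (210 mg at t=0 h): 210·exp(−0.03151·39) = 61.458 mg/L
Dose 2 (125 mg at t=11 h): 125·exp(−0.03151·28) = 51.735 mg/L
Dose 3 (120 mg at t=22 h): 120·exp(−0.03151·17) = 70.237 mg/L
Dose 4 (255 mg at t=33 h): 255·exp(−0.03151·6) = 211.077 mg/L
C(39) = 61.458 + 51.735 + 70.237 + 211.077 = 394.506 mg/L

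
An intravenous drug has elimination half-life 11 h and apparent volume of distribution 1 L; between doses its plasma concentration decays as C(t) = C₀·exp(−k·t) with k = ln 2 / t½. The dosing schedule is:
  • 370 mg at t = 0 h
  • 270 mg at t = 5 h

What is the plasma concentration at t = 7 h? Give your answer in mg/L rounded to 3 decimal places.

476.063 mg/L

k = ln 2 / 11 = 0.06301 per h
Dose 1 (370 mg at t=0 h): 370·exp(−0.06301·7) = 238.033 mg/L
Dose 2 (270 mg at t=5 h): 270·exp(−0.06301·2) = 238.030 mg/L
C(7) = 238.033 + 238.030 = 476.063 mg/L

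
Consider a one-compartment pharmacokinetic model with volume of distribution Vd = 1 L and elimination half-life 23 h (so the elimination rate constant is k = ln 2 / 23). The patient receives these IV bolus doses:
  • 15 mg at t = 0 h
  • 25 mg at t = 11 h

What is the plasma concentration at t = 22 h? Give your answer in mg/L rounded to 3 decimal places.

25.676 mg/L

k = ln 2 / 23 = 0.03014 per h
Dose 1 (15 mg at t=0 h): 15·exp(−0.03014·22) = 7.729 mg/L
Dose 2 (25 mg at t=11 h): 25·exp(−0.03014·11) = 17.946 mg/L
C(22) = 7.729 + 17.946 = 25.676 mg/L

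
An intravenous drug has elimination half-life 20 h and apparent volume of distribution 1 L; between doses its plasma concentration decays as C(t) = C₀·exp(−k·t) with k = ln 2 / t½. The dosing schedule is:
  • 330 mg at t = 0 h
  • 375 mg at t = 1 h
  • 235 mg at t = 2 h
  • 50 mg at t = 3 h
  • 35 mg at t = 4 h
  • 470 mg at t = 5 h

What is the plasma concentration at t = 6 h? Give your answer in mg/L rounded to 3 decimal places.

k = ln 2 / 20 = 0.03466 per h
Dose 1 (330 mg at t=0 h): 330·exp(−0.03466·6) = 268.043 mg/L
Dose 2 (375 mg at t=1 h): 375·exp(−0.03466·5) = 315.336 mg/L
Dose 3 (235 mg at t=2 h): 235·exp(−0.03466·4) = 204.579 mg/L
Dose 4 (50 mg at t=3 h): 50·exp(−0.03466·3) = 45.063 mg/L
Dose 5 (35 mg at t=4 h): 35·exp(−0.03466·2) = 32.656 mg/L
Dose 6 (470 mg at t=5 h): 470·exp(−0.03466·1) = 453.990 mg/L
C(6) = 268.043 + 315.336 + 204.579 + 45.063 + 32.656 + 453.990 = 1319.668 mg/L

1319.668 mg/L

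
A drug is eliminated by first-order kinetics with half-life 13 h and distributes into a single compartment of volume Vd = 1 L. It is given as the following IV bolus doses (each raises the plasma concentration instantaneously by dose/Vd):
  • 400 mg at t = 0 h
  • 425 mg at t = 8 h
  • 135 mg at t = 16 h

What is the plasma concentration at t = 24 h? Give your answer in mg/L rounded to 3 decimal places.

k = ln 2 / 13 = 0.05332 per h
Dose 1 (400 mg at t=0 h): 400·exp(−0.05332·24) = 111.253 mg/L
Dose 2 (425 mg at t=8 h): 425·exp(−0.05332·16) = 181.088 mg/L
Dose 3 (135 mg at t=16 h): 135·exp(−0.05332·8) = 88.122 mg/L
C(24) = 111.253 + 181.088 + 88.122 = 380.464 mg/L

380.464 mg/L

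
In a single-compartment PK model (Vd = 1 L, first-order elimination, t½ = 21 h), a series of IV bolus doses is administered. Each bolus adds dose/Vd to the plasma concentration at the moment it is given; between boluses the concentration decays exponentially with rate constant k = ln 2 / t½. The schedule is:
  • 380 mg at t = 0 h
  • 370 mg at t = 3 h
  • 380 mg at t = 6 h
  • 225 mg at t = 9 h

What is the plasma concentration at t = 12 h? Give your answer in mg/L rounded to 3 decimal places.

1046.145 mg/L

k = ln 2 / 21 = 0.03301 per h
Dose 1 (380 mg at t=0 h): 380·exp(−0.03301·12) = 255.721 mg/L
Dose 2 (370 mg at t=3 h): 370·exp(−0.03301·9) = 274.909 mg/L
Dose 3 (380 mg at t=6 h): 380·exp(−0.03301·6) = 311.727 mg/L
Dose 4 (225 mg at t=9 h): 225·exp(−0.03301·3) = 203.788 mg/L
C(12) = 255.721 + 274.909 + 311.727 + 203.788 = 1046.145 mg/L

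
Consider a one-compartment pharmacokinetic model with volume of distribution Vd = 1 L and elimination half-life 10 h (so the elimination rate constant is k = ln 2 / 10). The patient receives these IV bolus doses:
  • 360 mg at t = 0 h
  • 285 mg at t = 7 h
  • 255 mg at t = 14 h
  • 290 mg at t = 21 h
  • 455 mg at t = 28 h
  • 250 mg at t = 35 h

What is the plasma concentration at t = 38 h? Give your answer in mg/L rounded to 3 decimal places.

k = ln 2 / 10 = 0.06931 per h
Dose 1 (360 mg at t=0 h): 360·exp(−0.06931·38) = 25.846 mg/L
Dose 2 (285 mg at t=7 h): 285·exp(−0.06931·31) = 33.239 mg/L
Dose 3 (255 mg at t=14 h): 255·exp(−0.06931·24) = 48.313 mg/L
Dose 4 (290 mg at t=21 h): 290·exp(−0.06931·17) = 89.258 mg/L
Dose 5 (455 mg at t=28 h): 455·exp(−0.06931·10) = 227.500 mg/L
Dose 6 (250 mg at t=35 h): 250·exp(−0.06931·3) = 203.063 mg/L
C(38) = 25.846 + 33.239 + 48.313 + 89.258 + 227.500 + 203.063 = 627.220 mg/L

627.220 mg/L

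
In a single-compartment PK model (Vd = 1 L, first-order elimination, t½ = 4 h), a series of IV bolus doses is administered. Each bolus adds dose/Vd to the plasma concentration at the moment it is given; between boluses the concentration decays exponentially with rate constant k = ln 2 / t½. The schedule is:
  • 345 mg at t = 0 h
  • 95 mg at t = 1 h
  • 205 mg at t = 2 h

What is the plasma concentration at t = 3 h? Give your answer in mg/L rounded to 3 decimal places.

k = ln 2 / 4 = 0.17329 per h
Dose 1 (345 mg at t=0 h): 345·exp(−0.17329·3) = 205.138 mg/L
Dose 2 (95 mg at t=1 h): 95·exp(−0.17329·2) = 67.175 mg/L
Dose 3 (205 mg at t=2 h): 205·exp(−0.17329·1) = 172.384 mg/L
C(3) = 205.138 + 67.175 + 172.384 = 444.697 mg/L

444.697 mg/L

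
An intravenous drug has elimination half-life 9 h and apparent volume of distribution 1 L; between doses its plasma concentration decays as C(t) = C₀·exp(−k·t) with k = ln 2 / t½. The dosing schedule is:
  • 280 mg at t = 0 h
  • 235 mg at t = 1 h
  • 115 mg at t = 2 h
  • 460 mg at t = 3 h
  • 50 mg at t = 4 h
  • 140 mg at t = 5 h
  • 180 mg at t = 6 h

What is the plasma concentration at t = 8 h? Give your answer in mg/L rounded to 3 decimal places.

k = ln 2 / 9 = 0.07702 per h
Dose 1 (280 mg at t=0 h): 280·exp(−0.07702·8) = 151.208 mg/L
Dose 2 (235 mg at t=1 h): 235·exp(−0.07702·7) = 137.067 mg/L
Dose 3 (115 mg at t=2 h): 115·exp(−0.07702·6) = 72.445 mg/L
Dose 4 (460 mg at t=3 h): 460·exp(−0.07702·5) = 312.982 mg/L
Dose 5 (50 mg at t=4 h): 50·exp(−0.07702·4) = 36.743 mg/L
Dose 6 (140 mg at t=5 h): 140·exp(−0.07702·3) = 111.118 mg/L
Dose 7 (180 mg at t=6 h): 180·exp(−0.07702·2) = 154.304 mg/L
C(8) = 151.208 + 137.067 + 72.445 + 312.982 + 36.743 + 111.118 + 154.304 = 975.868 mg/L

975.868 mg/L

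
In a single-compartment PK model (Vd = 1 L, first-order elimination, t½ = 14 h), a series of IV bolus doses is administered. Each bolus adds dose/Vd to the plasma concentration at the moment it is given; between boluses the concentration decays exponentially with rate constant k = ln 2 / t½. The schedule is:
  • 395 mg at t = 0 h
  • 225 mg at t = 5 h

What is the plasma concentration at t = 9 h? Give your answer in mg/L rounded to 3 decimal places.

437.551 mg/L

k = ln 2 / 14 = 0.04951 per h
Dose 1 (395 mg at t=0 h): 395·exp(−0.04951·9) = 252.975 mg/L
Dose 2 (225 mg at t=5 h): 225·exp(−0.04951·4) = 184.575 mg/L
C(9) = 252.975 + 184.575 = 437.551 mg/L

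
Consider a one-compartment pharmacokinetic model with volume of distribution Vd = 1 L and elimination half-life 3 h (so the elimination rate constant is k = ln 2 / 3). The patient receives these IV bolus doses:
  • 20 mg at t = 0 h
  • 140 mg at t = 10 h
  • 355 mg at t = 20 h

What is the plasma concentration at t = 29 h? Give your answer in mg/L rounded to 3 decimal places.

k = ln 2 / 3 = 0.23105 per h
Dose 1 (20 mg at t=0 h): 20·exp(−0.23105·29) = 0.025 mg/L
Dose 2 (140 mg at t=10 h): 140·exp(−0.23105·19) = 1.736 mg/L
Dose 3 (355 mg at t=20 h): 355·exp(−0.23105·9) = 44.375 mg/L
C(29) = 0.025 + 1.736 + 44.375 = 46.136 mg/L

46.136 mg/L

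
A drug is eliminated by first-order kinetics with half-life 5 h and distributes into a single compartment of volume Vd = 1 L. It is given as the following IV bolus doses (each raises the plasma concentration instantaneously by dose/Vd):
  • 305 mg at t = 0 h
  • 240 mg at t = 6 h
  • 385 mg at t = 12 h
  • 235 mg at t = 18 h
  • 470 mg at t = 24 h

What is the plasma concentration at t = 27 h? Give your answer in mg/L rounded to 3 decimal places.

445.977 mg/L

k = ln 2 / 5 = 0.13863 per h
Dose 1 (305 mg at t=0 h): 305·exp(−0.13863·27) = 7.223 mg/L
Dose 2 (240 mg at t=6 h): 240·exp(−0.13863·21) = 13.058 mg/L
Dose 3 (385 mg at t=12 h): 385·exp(−0.13863·15) = 48.125 mg/L
Dose 4 (235 mg at t=18 h): 235·exp(−0.13863·9) = 67.486 mg/L
Dose 5 (470 mg at t=24 h): 470·exp(−0.13863·3) = 310.084 mg/L
C(27) = 7.223 + 13.058 + 48.125 + 67.486 + 310.084 = 445.977 mg/L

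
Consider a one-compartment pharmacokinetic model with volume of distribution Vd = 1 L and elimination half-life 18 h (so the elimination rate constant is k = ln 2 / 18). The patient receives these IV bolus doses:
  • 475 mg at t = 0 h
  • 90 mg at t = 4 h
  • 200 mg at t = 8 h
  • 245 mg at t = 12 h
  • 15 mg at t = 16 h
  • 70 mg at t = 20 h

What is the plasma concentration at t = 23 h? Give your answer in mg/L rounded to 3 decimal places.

585.669 mg/L

k = ln 2 / 18 = 0.03851 per h
Dose 1 (475 mg at t=0 h): 475·exp(−0.03851·23) = 195.904 mg/L
Dose 2 (90 mg at t=4 h): 90·exp(−0.03851·19) = 43.300 mg/L
Dose 3 (200 mg at t=8 h): 200·exp(−0.03851·15) = 112.246 mg/L
Dose 4 (245 mg at t=12 h): 245·exp(−0.03851·11) = 160.400 mg/L
Dose 5 (15 mg at t=16 h): 15·exp(−0.03851·7) = 11.456 mg/L
Dose 6 (70 mg at t=20 h): 70·exp(−0.03851·3) = 62.363 mg/L
C(23) = 195.904 + 43.300 + 112.246 + 160.400 + 11.456 + 62.363 = 585.669 mg/L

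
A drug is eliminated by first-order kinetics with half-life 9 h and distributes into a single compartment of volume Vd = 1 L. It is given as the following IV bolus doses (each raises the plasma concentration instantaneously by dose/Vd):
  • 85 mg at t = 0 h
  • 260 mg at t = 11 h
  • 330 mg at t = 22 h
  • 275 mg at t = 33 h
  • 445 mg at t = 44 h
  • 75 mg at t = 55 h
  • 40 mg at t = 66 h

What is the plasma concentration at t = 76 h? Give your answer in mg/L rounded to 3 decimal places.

88.413 mg/L

k = ln 2 / 9 = 0.07702 per h
Dose 1 (85 mg at t=0 h): 85·exp(−0.07702·76) = 0.244 mg/L
Dose 2 (260 mg at t=11 h): 260·exp(−0.07702·65) = 1.741 mg/L
Dose 3 (330 mg at t=22 h): 330·exp(−0.07702·54) = 5.156 mg/L
Dose 4 (275 mg at t=33 h): 275·exp(−0.07702·43) = 10.025 mg/L
Dose 5 (445 mg at t=44 h): 445·exp(−0.07702·32) = 37.847 mg/L
Dose 6 (75 mg at t=55 h): 75·exp(−0.07702·21) = 14.882 mg/L
Dose 7 (40 mg at t=66 h): 40·exp(−0.07702·10) = 18.517 mg/L
C(76) = 0.244 + 1.741 + 5.156 + 10.025 + 37.847 + 14.882 + 18.517 = 88.413 mg/L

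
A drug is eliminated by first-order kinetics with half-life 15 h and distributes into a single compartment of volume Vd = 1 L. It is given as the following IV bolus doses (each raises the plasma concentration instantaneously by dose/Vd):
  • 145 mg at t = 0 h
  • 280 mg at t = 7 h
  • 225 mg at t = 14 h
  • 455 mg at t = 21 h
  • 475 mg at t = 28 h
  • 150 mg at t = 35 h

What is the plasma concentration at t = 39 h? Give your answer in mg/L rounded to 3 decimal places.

k = ln 2 / 15 = 0.04621 per h
Dose 1 (145 mg at t=0 h): 145·exp(−0.04621·39) = 23.916 mg/L
Dose 2 (280 mg at t=7 h): 280·exp(−0.04621·32) = 63.821 mg/L
Dose 3 (225 mg at t=14 h): 225·exp(−0.04621·25) = 70.871 mg/L
Dose 4 (455 mg at t=21 h): 455·exp(−0.04621·18) = 198.050 mg/L
Dose 5 (475 mg at t=28 h): 475·exp(−0.04621·11) = 285.718 mg/L
Dose 6 (150 mg at t=35 h): 150·exp(−0.04621·4) = 124.686 mg/L
C(39) = 23.916 + 63.821 + 70.871 + 198.050 + 285.718 + 124.686 = 767.062 mg/L

767.062 mg/L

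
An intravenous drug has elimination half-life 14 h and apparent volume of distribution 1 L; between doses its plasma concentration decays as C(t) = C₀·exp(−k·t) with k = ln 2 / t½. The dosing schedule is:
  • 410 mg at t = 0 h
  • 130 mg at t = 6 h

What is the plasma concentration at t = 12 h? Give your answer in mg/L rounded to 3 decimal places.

k = ln 2 / 14 = 0.04951 per h
Dose 1 (410 mg at t=0 h): 410·exp(−0.04951·12) = 226.338 mg/L
Dose 2 (130 mg at t=6 h): 130·exp(−0.04951·6) = 96.590 mg/L
C(12) = 226.338 + 96.590 = 322.928 mg/L

322.928 mg/L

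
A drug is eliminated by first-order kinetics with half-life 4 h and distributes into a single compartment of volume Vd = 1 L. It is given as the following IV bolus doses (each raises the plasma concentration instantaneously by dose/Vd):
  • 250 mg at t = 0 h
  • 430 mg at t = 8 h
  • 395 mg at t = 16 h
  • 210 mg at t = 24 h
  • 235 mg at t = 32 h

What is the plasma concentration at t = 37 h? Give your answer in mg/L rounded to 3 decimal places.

134.494 mg/L

k = ln 2 / 4 = 0.17329 per h
Dose 1 (250 mg at t=0 h): 250·exp(−0.17329·37) = 0.411 mg/L
Dose 2 (430 mg at t=8 h): 430·exp(−0.17329·29) = 2.825 mg/L
Dose 3 (395 mg at t=16 h): 395·exp(−0.17329·21) = 10.380 mg/L
Dose 4 (210 mg at t=24 h): 210·exp(−0.17329·13) = 22.074 mg/L
Dose 5 (235 mg at t=32 h): 235·exp(−0.17329·5) = 98.805 mg/L
C(37) = 0.411 + 2.825 + 10.380 + 22.074 + 98.805 = 134.494 mg/L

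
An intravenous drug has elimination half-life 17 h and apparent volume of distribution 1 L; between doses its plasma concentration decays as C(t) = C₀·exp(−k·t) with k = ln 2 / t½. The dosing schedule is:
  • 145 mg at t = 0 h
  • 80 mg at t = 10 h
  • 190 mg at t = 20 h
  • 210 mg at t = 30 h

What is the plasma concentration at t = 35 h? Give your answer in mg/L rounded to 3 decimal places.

338.010 mg/L

k = ln 2 / 17 = 0.04077 per h
Dose 1 (145 mg at t=0 h): 145·exp(−0.04077·35) = 34.802 mg/L
Dose 2 (80 mg at t=10 h): 80·exp(−0.04077·25) = 28.867 mg/L
Dose 3 (190 mg at t=20 h): 190·exp(−0.04077·15) = 103.072 mg/L
Dose 4 (210 mg at t=30 h): 210·exp(−0.04077·5) = 171.270 mg/L
C(35) = 34.802 + 28.867 + 103.072 + 171.270 = 338.010 mg/L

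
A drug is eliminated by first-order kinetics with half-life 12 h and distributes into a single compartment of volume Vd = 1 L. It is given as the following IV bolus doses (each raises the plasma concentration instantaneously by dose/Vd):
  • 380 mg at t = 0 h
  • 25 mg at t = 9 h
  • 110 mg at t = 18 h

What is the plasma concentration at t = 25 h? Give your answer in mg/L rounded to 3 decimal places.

k = ln 2 / 12 = 0.05776 per h
Dose 1 (380 mg at t=0 h): 380·exp(−0.05776·25) = 89.668 mg/L
Dose 2 (25 mg at t=9 h): 25·exp(−0.05776·16) = 9.921 mg/L
Dose 3 (110 mg at t=18 h): 110·exp(−0.05776·7) = 73.416 mg/L
C(25) = 89.668 + 9.921 + 73.416 = 173.006 mg/L

173.006 mg/L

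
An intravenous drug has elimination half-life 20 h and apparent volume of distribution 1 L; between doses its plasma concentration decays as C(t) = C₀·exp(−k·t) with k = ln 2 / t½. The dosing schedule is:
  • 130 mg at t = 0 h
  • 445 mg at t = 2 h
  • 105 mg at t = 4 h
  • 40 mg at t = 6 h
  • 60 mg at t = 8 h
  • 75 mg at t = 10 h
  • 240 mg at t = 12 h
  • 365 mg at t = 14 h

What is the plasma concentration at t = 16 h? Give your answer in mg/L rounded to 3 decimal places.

k = ln 2 / 20 = 0.03466 per h
Dose 1 (130 mg at t=0 h): 130·exp(−0.03466·16) = 74.665 mg/L
Dose 2 (445 mg at t=2 h): 445·exp(−0.03466·14) = 273.930 mg/L
Dose 3 (105 mg at t=4 h): 105·exp(−0.03466·12) = 69.274 mg/L
Dose 4 (40 mg at t=6 h): 40·exp(−0.03466·10) = 28.284 mg/L
Dose 5 (60 mg at t=8 h): 60·exp(−0.03466·8) = 45.471 mg/L
Dose 6 (75 mg at t=10 h): 75·exp(−0.03466·6) = 60.919 mg/L
Dose 7 (240 mg at t=12 h): 240·exp(−0.03466·4) = 208.932 mg/L
Dose 8 (365 mg at t=14 h): 365·exp(−0.03466·2) = 340.557 mg/L
C(16) = 74.665 + 273.930 + 69.274 + 28.284 + 45.471 + 60.919 + 208.932 + 340.557 = 1102.033 mg/L

1102.033 mg/L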